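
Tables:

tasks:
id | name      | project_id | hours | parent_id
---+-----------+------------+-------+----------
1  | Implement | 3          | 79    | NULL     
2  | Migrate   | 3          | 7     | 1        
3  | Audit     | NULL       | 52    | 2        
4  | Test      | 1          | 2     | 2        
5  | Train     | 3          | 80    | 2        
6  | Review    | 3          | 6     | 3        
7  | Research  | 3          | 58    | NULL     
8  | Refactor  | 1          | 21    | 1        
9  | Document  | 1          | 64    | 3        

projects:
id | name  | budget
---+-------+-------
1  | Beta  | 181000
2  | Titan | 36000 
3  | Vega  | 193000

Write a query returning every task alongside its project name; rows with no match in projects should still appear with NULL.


LEFT JOIN keeps every row from tasks (the left table); where project_id has no match in projects, the project columns become NULL. Walk through each task:
  - task 1 (Implement): project_id=3 -> matches Vega
  - task 2 (Migrate): project_id=3 -> matches Vega
  - task 3 (Audit): project_id=NULL, no match -> kept with NULL
  - task 4 (Test): project_id=1 -> matches Beta
  - task 5 (Train): project_id=3 -> matches Vega
  - task 6 (Review): project_id=3 -> matches Vega
  - task 7 (Research): project_id=3 -> matches Vega
  - task 8 (Refactor): project_id=1 -> matches Beta
  - task 9 (Document): project_id=1 -> matches Beta
All 9 rows appear; 1 has NULL project.

SQL:
SELECT a.name, b.name AS project
FROM tasks a
LEFT JOIN projects b ON a.project_id = b.id

Result:
name      | project
----------+--------
Implement | Vega   
Migrate   | Vega   
Audit     | NULL   
Test      | Beta   
Train     | Vega   
Review    | Vega   
Research  | Vega   
Refactor  | Beta   
Document  | Beta   


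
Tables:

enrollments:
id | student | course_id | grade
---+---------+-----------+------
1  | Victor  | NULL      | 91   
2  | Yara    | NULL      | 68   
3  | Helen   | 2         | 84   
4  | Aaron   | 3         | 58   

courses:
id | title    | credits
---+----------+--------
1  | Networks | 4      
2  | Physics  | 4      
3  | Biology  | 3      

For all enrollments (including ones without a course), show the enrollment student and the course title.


LEFT JOIN keeps every row from enrollments (the left table); where course_id has no match in courses, the course columns become NULL. Walk through each enrollment:
  - enrollment 1 (Victor): course_id=NULL, no match -> kept with NULL
  - enrollment 2 (Yara): course_id=NULL, no match -> kept with NULL
  - enrollment 3 (Helen): course_id=2 -> matches Physics
  - enrollment 4 (Aaron): course_id=3 -> matches Biology
All 4 rows appear; 2 have NULL course.

SQL:
SELECT a.student, b.title AS course
FROM enrollments a
LEFT JOIN courses b ON a.course_id = b.id

Result:
student | course 
--------+--------
Victor  | NULL   
Yara    | NULL   
Helen   | Physics
Aaron   | Biology


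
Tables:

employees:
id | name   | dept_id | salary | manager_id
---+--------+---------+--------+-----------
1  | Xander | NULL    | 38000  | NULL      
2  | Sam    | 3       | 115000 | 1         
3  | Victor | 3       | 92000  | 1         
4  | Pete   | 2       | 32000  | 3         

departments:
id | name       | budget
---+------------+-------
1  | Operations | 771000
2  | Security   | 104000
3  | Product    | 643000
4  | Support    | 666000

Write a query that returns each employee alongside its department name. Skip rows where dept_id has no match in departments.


INNER JOIN keeps only employees rows whose dept_id matches an id in departments. Walk through each employee:
  - employee 1 (Xander): dept_id=NULL, no match -> dropped
  - employee 2 (Sam): dept_id=3 -> matches Product
  - employee 3 (Victor): dept_id=3 -> matches Product
  - employee 4 (Pete): dept_id=2 -> matches Security
So 1 of 4 rows is dropped.

SQL:
SELECT a.name, b.name AS department
FROM employees a
INNER JOIN departments b ON a.dept_id = b.id

Result:
name   | department
-------+-----------
Sam    | Product   
Victor | Product   
Pete   | Security  


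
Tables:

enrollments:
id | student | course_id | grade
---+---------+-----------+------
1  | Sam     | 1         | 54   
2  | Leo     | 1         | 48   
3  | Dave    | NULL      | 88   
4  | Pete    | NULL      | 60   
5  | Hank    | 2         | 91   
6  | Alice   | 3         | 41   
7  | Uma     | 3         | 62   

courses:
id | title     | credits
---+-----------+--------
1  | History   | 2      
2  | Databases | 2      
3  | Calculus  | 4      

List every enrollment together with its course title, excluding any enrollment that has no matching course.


INNER JOIN keeps only enrollments rows whose course_id matches an id in courses. Walk through each enrollment:
  - enrollment 1 (Sam): course_id=1 -> matches History
  - enrollment 2 (Leo): course_id=1 -> matches History
  - enrollment 3 (Dave): course_id=NULL, no match -> dropped
  - enrollment 4 (Pete): course_id=NULL, no match -> dropped
  - enrollment 5 (Hank): course_id=2 -> matches Databases
  - enrollment 6 (Alice): course_id=3 -> matches Calculus
  - enrollment 7 (Uma): course_id=3 -> matches Calculus
So 2 of 7 rows are dropped.

SQL:
SELECT a.student, b.title AS course
FROM enrollments a
INNER JOIN courses b ON a.course_id = b.id

Result:
student | course   
--------+----------
Sam     | History  
Leo     | History  
Hank    | Databases
Alice   | Calculus 
Uma     | Calculus 


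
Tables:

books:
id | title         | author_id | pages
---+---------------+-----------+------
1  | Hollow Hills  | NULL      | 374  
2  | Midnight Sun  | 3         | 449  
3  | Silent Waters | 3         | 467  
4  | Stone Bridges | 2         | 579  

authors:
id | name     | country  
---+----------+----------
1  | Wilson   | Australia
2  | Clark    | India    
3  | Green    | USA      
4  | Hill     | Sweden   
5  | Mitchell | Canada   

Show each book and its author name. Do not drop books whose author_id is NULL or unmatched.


LEFT JOIN keeps every row from books (the left table); where author_id has no match in authors, the author columns become NULL. Walk through each book:
  - book 1 (Hollow Hills): author_id=NULL, no match -> kept with NULL
  - book 2 (Midnight Sun): author_id=3 -> matches Green
  - book 3 (Silent Waters): author_id=3 -> matches Green
  - book 4 (Stone Bridges): author_id=2 -> matches Clark
All 4 rows appear; 1 has NULL author.

SQL:
SELECT a.title, b.name AS author
FROM books a
LEFT JOIN authors b ON a.author_id = b.id

Result:
title         | author
--------------+-------
Hollow Hills  | NULL  
Midnight Sun  | Green 
Silent Waters | Green 
Stone Bridges | Clark 


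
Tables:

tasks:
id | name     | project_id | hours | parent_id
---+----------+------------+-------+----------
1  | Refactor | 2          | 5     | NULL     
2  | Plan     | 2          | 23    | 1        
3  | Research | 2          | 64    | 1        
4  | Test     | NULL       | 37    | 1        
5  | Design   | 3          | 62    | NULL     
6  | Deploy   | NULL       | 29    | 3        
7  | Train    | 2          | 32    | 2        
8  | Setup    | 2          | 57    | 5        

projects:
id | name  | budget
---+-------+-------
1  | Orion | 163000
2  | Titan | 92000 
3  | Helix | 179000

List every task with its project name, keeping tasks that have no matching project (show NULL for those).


LEFT JOIN keeps every row from tasks (the left table); where project_id has no match in projects, the project columns become NULL. Walk through each task:
  - task 1 (Refactor): project_id=2 -> matches Titan
  - task 2 (Plan): project_id=2 -> matches Titan
  - task 3 (Research): project_id=2 -> matches Titan
  - task 4 (Test): project_id=NULL, no match -> kept with NULL
  - task 5 (Design): project_id=3 -> matches Helix
  - task 6 (Deploy): project_id=NULL, no match -> kept with NULL
  - task 7 (Train): project_id=2 -> matches Titan
  - task 8 (Setup): project_id=2 -> matches Titan
All 8 rows appear; 2 have NULL project.

SQL:
SELECT a.name, b.name AS project
FROM tasks a
LEFT JOIN projects b ON a.project_id = b.id

Result:
name     | project
---------+--------
Refactor | Titan  
Plan     | Titan  
Research | Titan  
Test     | NULL   
Design   | Helix  
Deploy   | NULL   
Train    | Titan  
Setup    | Titan  


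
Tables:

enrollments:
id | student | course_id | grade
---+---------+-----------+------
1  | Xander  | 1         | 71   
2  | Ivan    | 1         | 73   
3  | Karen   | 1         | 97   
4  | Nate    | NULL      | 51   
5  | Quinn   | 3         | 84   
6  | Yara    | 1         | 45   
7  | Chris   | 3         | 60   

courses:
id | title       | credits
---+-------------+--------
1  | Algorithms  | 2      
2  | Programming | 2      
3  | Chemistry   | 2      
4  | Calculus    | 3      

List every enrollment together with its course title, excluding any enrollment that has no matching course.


INNER JOIN keeps only enrollments rows whose course_id matches an id in courses. Walk through each enrollment:
  - enrollment 1 (Xander): course_id=1 -> matches Algorithms
  - enrollment 2 (Ivan): course_id=1 -> matches Algorithms
  - enrollment 3 (Karen): course_id=1 -> matches Algorithms
  - enrollment 4 (Nate): course_id=NULL, no match -> dropped
  - enrollment 5 (Quinn): course_id=3 -> matches Chemistry
  - enrollment 6 (Yara): course_id=1 -> matches Algorithms
  - enrollment 7 (Chris): course_id=3 -> matches Chemistry
So 1 of 7 rows is dropped.

SQL:
SELECT a.student, b.title AS course
FROM enrollments a
INNER JOIN courses b ON a.course_id = b.id

Result:
student | course    
--------+-----------
Xander  | Algorithms
Ivan    | Algorithms
Karen   | Algorithms
Quinn   | Chemistry 
Yara    | Algorithms
Chris   | Chemistry 


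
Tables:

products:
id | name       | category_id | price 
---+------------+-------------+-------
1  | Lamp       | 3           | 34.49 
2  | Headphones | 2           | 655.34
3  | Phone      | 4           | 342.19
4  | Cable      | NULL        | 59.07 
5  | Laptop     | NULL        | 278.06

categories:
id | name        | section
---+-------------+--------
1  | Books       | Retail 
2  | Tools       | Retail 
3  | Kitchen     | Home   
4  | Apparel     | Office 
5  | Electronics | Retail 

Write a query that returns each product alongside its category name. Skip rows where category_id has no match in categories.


INNER JOIN keeps only products rows whose category_id matches an id in categories. Walk through each product:
  - product 1 (Lamp): category_id=3 -> matches Kitchen
  - product 2 (Headphones): category_id=2 -> matches Tools
  - product 3 (Phone): category_id=4 -> matches Apparel
  - product 4 (Cable): category_id=NULL, no match -> dropped
  - product 5 (Laptop): category_id=NULL, no match -> dropped
So 2 of 5 rows are dropped.

SQL:
SELECT a.name, b.name AS category
FROM products a
INNER JOIN categories b ON a.category_id = b.id

Result:
name       | category
-----------+---------
Lamp       | Kitchen 
Headphones | Tools   
Phone      | Apparel 


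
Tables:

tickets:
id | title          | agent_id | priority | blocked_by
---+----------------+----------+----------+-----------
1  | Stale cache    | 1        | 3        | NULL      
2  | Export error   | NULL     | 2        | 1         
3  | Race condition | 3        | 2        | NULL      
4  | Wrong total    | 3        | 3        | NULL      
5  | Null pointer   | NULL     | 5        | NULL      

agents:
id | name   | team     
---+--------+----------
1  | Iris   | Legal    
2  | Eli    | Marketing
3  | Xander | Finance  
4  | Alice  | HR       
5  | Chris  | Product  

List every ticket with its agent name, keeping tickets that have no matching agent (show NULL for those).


LEFT JOIN keeps every row from tickets (the left table); where agent_id has no match in agents, the agent columns become NULL. Walk through each ticket:
  - ticket 1 (Stale cache): agent_id=1 -> matches Iris
  - ticket 2 (Export error): agent_id=NULL, no match -> kept with NULL
  - ticket 3 (Race condition): agent_id=3 -> matches Xander
  - ticket 4 (Wrong total): agent_id=3 -> matches Xander
  - ticket 5 (Null pointer): agent_id=NULL, no match -> kept with NULL
All 5 rows appear; 2 have NULL agent.

SQL:
SELECT a.title, b.name AS agent
FROM tickets a
LEFT JOIN agents b ON a.agent_id = b.id

Result:
title          | agent 
---------------+-------
Stale cache    | Iris  
Export error   | NULL  
Race condition | Xander
Wrong total    | Xander
Null pointer   | NULL  


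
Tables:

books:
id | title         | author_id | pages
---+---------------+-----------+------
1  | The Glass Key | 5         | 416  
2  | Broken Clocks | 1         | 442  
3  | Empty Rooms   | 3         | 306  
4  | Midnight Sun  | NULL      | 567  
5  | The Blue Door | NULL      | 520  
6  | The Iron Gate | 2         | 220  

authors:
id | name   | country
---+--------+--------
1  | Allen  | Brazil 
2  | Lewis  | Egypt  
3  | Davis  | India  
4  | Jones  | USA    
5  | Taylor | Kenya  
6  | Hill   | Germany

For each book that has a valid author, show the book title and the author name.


INNER JOIN keeps only books rows whose author_id matches an id in authors. Walk through each book:
  - book 1 (The Glass Key): author_id=5 -> matches Taylor
  - book 2 (Broken Clocks): author_id=1 -> matches Allen
  - book 3 (Empty Rooms): author_id=3 -> matches Davis
  - book 4 (Midnight Sun): author_id=NULL, no match -> dropped
  - book 5 (The Blue Door): author_id=NULL, no match -> dropped
  - book 6 (The Iron Gate): author_id=2 -> matches Lewis
So 2 of 6 rows are dropped.

SQL:
SELECT a.title, b.name AS author
FROM books a
INNER JOIN authors b ON a.author_id = b.id

Result:
title         | author
--------------+-------
The Glass Key | Taylor
Broken Clocks | Allen 
Empty Rooms   | Davis 
The Iron Gate | Lewis 


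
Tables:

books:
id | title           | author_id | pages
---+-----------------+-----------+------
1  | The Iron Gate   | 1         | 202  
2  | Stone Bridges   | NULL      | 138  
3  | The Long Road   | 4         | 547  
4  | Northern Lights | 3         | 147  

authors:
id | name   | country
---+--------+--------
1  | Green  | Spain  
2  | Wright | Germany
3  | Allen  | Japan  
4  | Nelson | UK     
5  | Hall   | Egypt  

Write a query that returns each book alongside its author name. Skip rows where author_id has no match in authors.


INNER JOIN keeps only books rows whose author_id matches an id in authors. Walk through each book:
  - book 1 (The Iron Gate): author_id=1 -> matches Green
  - book 2 (Stone Bridges): author_id=NULL, no match -> dropped
  - book 3 (The Long Road): author_id=4 -> matches Nelson
  - book 4 (Northern Lights): author_id=3 -> matches Allen
So 1 of 4 rows is dropped.

SQL:
SELECT a.title, b.name AS author
FROM books a
INNER JOIN authors b ON a.author_id = b.id

Result:
title           | author
----------------+-------
The Iron Gate   | Green 
The Long Road   | Nelson
Northern Lights | Allen 


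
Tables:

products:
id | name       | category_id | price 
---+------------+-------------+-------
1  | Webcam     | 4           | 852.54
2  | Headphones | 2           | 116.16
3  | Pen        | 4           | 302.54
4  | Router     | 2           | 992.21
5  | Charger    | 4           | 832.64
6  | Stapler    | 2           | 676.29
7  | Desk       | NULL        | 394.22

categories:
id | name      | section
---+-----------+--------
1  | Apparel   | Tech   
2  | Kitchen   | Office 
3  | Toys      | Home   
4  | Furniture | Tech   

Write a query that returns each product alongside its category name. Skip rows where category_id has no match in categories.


INNER JOIN keeps only products rows whose category_id matches an id in categories. Walk through each product:
  - product 1 (Webcam): category_id=4 -> matches Furniture
  - product 2 (Headphones): category_id=2 -> matches Kitchen
  - product 3 (Pen): category_id=4 -> matches Furniture
  - product 4 (Router): category_id=2 -> matches Kitchen
  - product 5 (Charger): category_id=4 -> matches Furniture
  - product 6 (Stapler): category_id=2 -> matches Kitchen
  - product 7 (Desk): category_id=NULL, no match -> dropped
So 1 of 7 rows is dropped.

SQL:
SELECT a.name, b.name AS category
FROM products a
INNER JOIN categories b ON a.category_id = b.id

Result:
name       | category 
-----------+----------
Webcam     | Furniture
Headphones | Kitchen  
Pen        | Furniture
Router     | Kitchen  
Charger    | Furniture
Stapler    | Kitchen  


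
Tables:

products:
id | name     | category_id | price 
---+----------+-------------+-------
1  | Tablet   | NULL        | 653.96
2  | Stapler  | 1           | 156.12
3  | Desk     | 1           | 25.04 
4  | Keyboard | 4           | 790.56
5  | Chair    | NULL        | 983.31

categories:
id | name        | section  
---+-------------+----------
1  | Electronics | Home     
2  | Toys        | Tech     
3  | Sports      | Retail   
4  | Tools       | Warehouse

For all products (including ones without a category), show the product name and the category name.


LEFT JOIN keeps every row from products (the left table); where category_id has no match in categories, the category columns become NULL. Walk through each product:
  - product 1 (Tablet): category_id=NULL, no match -> kept with NULL
  - product 2 (Stapler): category_id=1 -> matches Electronics
  - product 3 (Desk): category_id=1 -> matches Electronics
  - product 4 (Keyboard): category_id=4 -> matches Tools
  - product 5 (Chair): category_id=NULL, no match -> kept with NULL
All 5 rows appear; 2 have NULL category.

SQL:
SELECT a.name, b.name AS category
FROM products a
LEFT JOIN categories b ON a.category_id = b.id

Result:
name     | category   
---------+------------
Tablet   | NULL       
Stapler  | Electronics
Desk     | Electronics
Keyboard | Tools      
Chair    | NULL       


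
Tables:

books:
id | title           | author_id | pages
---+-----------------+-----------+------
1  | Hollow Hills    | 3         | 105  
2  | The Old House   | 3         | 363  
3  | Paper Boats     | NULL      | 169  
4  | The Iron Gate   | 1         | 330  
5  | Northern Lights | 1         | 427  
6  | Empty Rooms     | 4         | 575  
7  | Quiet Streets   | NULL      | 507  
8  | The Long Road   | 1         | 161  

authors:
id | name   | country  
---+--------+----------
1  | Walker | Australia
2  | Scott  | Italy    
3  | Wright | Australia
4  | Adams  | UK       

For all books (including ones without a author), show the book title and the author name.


LEFT JOIN keeps every row from books (the left table); where author_id has no match in authors, the author columns become NULL. Walk through each book:
  - book 1 (Hollow Hills): author_id=3 -> matches Wright
  - book 2 (The Old House): author_id=3 -> matches Wright
  - book 3 (Paper Boats): author_id=NULL, no match -> kept with NULL
  - book 4 (The Iron Gate): author_id=1 -> matches Walker
  - book 5 (Northern Lights): author_id=1 -> matches Walker
  - book 6 (Empty Rooms): author_id=4 -> matches Adams
  - book 7 (Quiet Streets): author_id=NULL, no match -> kept with NULL
  - book 8 (The Long Road): author_id=1 -> matches Walker
All 8 rows appear; 2 have NULL author.

SQL:
SELECT a.title, b.name AS author
FROM books a
LEFT JOIN authors b ON a.author_id = b.id

Result:
title           | author
----------------+-------
Hollow Hills    | Wright
The Old House   | Wright
Paper Boats     | NULL  
The Iron Gate   | Walker
Northern Lights | Walker
Empty Rooms     | Adams 
Quiet Streets   | NULL  
The Long Road   | Walker


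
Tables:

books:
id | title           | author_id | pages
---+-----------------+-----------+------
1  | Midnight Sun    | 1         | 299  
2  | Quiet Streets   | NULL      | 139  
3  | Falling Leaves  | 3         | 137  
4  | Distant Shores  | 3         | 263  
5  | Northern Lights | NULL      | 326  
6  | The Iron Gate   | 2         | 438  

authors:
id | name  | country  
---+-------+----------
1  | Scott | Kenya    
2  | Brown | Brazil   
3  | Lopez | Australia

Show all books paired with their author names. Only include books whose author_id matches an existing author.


INNER JOIN keeps only books rows whose author_id matches an id in authors. Walk through each book:
  - book 1 (Midnight Sun): author_id=1 -> matches Scott
  - book 2 (Quiet Streets): author_id=NULL, no match -> dropped
  - book 3 (Falling Leaves): author_id=3 -> matches Lopez
  - book 4 (Distant Shores): author_id=3 -> matches Lopez
  - book 5 (Northern Lights): author_id=NULL, no match -> dropped
  - book 6 (The Iron Gate): author_id=2 -> matches Brown
So 2 of 6 rows are dropped.

SQL:
SELECT a.title, b.name AS author
FROM books a
INNER JOIN authors b ON a.author_id = b.id

Result:
title          | author
---------------+-------
Midnight Sun   | Scott 
Falling Leaves | Lopez 
Distant Shores | Lopez 
The Iron Gate  | Brown 


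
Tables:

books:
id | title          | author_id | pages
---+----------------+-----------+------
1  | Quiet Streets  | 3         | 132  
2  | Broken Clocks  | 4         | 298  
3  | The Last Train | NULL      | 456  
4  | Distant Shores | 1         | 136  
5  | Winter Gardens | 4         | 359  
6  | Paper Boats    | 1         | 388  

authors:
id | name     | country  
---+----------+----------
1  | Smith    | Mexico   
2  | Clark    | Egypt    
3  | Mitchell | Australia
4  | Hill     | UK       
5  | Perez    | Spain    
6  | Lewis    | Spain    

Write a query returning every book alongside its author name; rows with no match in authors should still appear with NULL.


LEFT JOIN keeps every row from books (the left table); where author_id has no match in authors, the author columns become NULL. Walk through each book:
  - book 1 (Quiet Streets): author_id=3 -> matches Mitchell
  - book 2 (Broken Clocks): author_id=4 -> matches Hill
  - book 3 (The Last Train): author_id=NULL, no match -> kept with NULL
  - book 4 (Distant Shores): author_id=1 -> matches Smith
  - book 5 (Winter Gardens): author_id=4 -> matches Hill
  - book 6 (Paper Boats): author_id=1 -> matches Smith
All 6 rows appear; 1 has NULL author.

SQL:
SELECT a.title, b.name AS author
FROM books a
LEFT JOIN authors b ON a.author_id = b.id

Result:
title          | author  
---------------+---------
Quiet Streets  | Mitchell
Broken Clocks  | Hill    
The Last Train | NULL    
Distant Shores | Smith   
Winter Gardens | Hill    
Paper Boats    | Smith   


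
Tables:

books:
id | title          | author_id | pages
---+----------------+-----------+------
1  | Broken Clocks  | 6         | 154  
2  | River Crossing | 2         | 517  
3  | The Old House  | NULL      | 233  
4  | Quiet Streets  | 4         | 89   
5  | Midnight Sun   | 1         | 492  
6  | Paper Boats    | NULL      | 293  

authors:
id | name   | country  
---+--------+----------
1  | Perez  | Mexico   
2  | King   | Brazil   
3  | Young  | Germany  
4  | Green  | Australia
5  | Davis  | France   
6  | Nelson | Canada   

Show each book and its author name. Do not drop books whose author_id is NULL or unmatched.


LEFT JOIN keeps every row from books (the left table); where author_id has no match in authors, the author columns become NULL. Walk through each book:
  - book 1 (Broken Clocks): author_id=6 -> matches Nelson
  - book 2 (River Crossing): author_id=2 -> matches King
  - book 3 (The Old House): author_id=NULL, no match -> kept with NULL
  - book 4 (Quiet Streets): author_id=4 -> matches Green
  - book 5 (Midnight Sun): author_id=1 -> matches Perez
  - book 6 (Paper Boats): author_id=NULL, no match -> kept with NULL
All 6 rows appear; 2 have NULL author.

SQL:
SELECT a.title, b.name AS author
FROM books a
LEFT JOIN authors b ON a.author_id = b.id

Result:
title          | author
---------------+-------
Broken Clocks  | Nelson
River Crossing | King  
The Old House  | NULL  
Quiet Streets  | Green 
Midnight Sun   | Perez 
Paper Boats    | NULL  


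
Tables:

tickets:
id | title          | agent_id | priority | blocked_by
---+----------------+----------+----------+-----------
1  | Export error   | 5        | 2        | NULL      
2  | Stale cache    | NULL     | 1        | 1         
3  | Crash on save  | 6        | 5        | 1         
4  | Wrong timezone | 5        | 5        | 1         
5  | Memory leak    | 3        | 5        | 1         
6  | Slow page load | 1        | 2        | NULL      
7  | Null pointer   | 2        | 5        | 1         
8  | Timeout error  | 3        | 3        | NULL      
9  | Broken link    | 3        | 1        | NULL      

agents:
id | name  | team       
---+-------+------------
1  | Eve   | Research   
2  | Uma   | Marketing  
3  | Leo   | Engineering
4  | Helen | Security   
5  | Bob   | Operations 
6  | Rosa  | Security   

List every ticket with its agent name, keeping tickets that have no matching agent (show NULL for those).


LEFT JOIN keeps every row from tickets (the left table); where agent_id has no match in agents, the agent columns become NULL. Walk through each ticket:
  - ticket 1 (Export error): agent_id=5 -> matches Bob
  - ticket 2 (Stale cache): agent_id=NULL, no match -> kept with NULL
  - ticket 3 (Crash on save): agent_id=6 -> matches Rosa
  - ticket 4 (Wrong timezone): agent_id=5 -> matches Bob
  - ticket 5 (Memory leak): agent_id=3 -> matches Leo
  - ticket 6 (Slow page load): agent_id=1 -> matches Eve
  - ticket 7 (Null pointer): agent_id=2 -> matches Uma
  - ticket 8 (Timeout error): agent_id=3 -> matches Leo
  - ticket 9 (Broken link): agent_id=3 -> matches Leo
All 9 rows appear; 1 has NULL agent.

SQL:
SELECT a.title, b.name AS agent
FROM tickets a
LEFT JOIN agents b ON a.agent_id = b.id

Result:
title          | agent
---------------+------
Export error   | Bob  
Stale cache    | NULL 
Crash on save  | Rosa 
Wrong timezone | Bob  
Memory leak    | Leo  
Slow page load | Eve  
Null pointer   | Uma  
Timeout error  | Leo  
Broken link    | Leo  


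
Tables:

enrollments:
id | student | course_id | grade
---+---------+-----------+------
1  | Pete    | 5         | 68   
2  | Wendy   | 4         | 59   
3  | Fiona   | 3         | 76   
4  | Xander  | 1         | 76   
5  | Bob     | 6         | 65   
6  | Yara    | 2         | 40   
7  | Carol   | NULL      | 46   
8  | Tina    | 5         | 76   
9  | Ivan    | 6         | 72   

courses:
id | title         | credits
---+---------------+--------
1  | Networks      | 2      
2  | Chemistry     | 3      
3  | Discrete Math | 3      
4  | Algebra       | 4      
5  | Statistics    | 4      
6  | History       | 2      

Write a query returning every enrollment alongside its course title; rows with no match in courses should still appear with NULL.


LEFT JOIN keeps every row from enrollments (the left table); where course_id has no match in courses, the course columns become NULL. Walk through each enrollment:
  - enrollment 1 (Pete): course_id=5 -> matches Statistics
  - enrollment 2 (Wendy): course_id=4 -> matches Algebra
  - enrollment 3 (Fiona): course_id=3 -> matches Discrete Math
  - enrollment 4 (Xander): course_id=1 -> matches Networks
  - enrollment 5 (Bob): course_id=6 -> matches History
  - enrollment 6 (Yara): course_id=2 -> matches Chemistry
  - enrollment 7 (Carol): course_id=NULL, no match -> kept with NULL
  - enrollment 8 (Tina): course_id=5 -> matches Statistics
  - enrollment 9 (Ivan): course_id=6 -> matches History
All 9 rows appear; 1 has NULL course.

SQL:
SELECT a.student, b.title AS course
FROM enrollments a
LEFT JOIN courses b ON a.course_id = b.id

Result:
student | course       
--------+--------------
Pete    | Statistics   
Wendy   | Algebra      
Fiona   | Discrete Math
Xander  | Networks     
Bob     | History      
Yara    | Chemistry    
Carol   | NULL         
Tina    | Statistics   
Ivan    | History      


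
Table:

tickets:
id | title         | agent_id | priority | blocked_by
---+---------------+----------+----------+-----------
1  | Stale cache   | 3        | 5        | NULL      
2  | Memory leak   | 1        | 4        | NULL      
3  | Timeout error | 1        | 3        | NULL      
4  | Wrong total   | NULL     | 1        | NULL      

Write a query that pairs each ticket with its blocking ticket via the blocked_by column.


This is a self-join: tickets is joined to a second copy of itself, matching each row's blocked_by to another row's id. Use LEFT JOIN so rows with blocked_by=NULL are kept.
  - ticket 1 (Stale cache): blocked_by=NULL -> NULL
  - ticket 2 (Memory leak): blocked_by=NULL -> NULL
  - ticket 3 (Timeout error): blocked_by=NULL -> NULL
  - ticket 4 (Wrong total): blocked_by=NULL -> NULL

SQL:
SELECT a.title AS item, b.title AS blocked_by
FROM tickets a
LEFT JOIN tickets b ON a.blocked_by = b.id

Result:
item          | blocked_by
--------------+-----------
Stale cache   | NULL      
Memory leak   | NULL      
Timeout error | NULL      
Wrong total   | NULL      


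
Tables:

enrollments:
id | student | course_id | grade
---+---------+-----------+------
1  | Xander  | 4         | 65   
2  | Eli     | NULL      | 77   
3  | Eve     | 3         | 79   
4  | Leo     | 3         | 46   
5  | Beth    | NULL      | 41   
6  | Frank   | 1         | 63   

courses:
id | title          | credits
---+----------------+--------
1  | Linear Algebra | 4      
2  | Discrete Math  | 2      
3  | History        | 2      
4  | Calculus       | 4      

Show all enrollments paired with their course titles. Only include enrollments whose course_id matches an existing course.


INNER JOIN keeps only enrollments rows whose course_id matches an id in courses. Walk through each enrollment:
  - enrollment 1 (Xander): course_id=4 -> matches Calculus
  - enrollment 2 (Eli): course_id=NULL, no match -> dropped
  - enrollment 3 (Eve): course_id=3 -> matches History
  - enrollment 4 (Leo): course_id=3 -> matches History
  - enrollment 5 (Beth): course_id=NULL, no match -> dropped
  - enrollment 6 (Frank): course_id=1 -> matches Linear Algebra
So 2 of 6 rows are dropped.

SQL:
SELECT a.student, b.title AS course
FROM enrollments a
INNER JOIN courses b ON a.course_id = b.id

Result:
student | course        
--------+---------------
Xander  | Calculus      
Eve     | History       
Leo     | History       
Frank   | Linear Algebra


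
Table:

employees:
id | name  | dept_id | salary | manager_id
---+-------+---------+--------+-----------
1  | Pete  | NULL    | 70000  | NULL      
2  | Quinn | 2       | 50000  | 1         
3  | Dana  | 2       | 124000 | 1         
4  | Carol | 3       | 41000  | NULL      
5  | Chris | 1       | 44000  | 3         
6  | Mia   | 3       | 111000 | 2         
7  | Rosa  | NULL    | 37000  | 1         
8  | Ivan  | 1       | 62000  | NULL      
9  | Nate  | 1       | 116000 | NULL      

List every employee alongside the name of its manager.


This is a self-join: employees is joined to a second copy of itself, matching each row's manager_id to another row's id. Use LEFT JOIN so rows with manager_id=NULL are kept.
  - employee 1 (Pete): manager_id=NULL -> NULL
  - employee 2 (Quinn): manager_id=1 -> Pete
  - employee 3 (Dana): manager_id=1 -> Pete
  - employee 4 (Carol): manager_id=NULL -> NULL
  - employee 5 (Chris): manager_id=3 -> Dana
  - employee 6 (Mia): manager_id=2 -> Quinn
  - employee 7 (Rosa): manager_id=1 -> Pete
  - employee 8 (Ivan): manager_id=NULL -> NULL
  - employee 9 (Nate): manager_id=NULL -> NULL

SQL:
SELECT a.name AS item, b.name AS manager
FROM employees a
LEFT JOIN employees b ON a.manager_id = b.id

Result:
item  | manager
------+--------
Pete  | NULL   
Quinn | Pete   
Dana  | Pete   
Carol | NULL   
Chris | Dana   
Mia   | Quinn  
Rosa  | Pete   
Ivan  | NULL   
Nate  | NULL   


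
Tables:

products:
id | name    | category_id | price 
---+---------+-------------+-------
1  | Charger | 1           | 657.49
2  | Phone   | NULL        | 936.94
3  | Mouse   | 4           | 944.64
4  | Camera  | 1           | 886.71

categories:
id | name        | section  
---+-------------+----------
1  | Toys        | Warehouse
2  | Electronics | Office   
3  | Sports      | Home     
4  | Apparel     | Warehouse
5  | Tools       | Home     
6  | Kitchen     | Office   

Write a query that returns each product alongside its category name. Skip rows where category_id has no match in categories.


INNER JOIN keeps only products rows whose category_id matches an id in categories. Walk through each product:
  - product 1 (Charger): category_id=1 -> matches Toys
  - product 2 (Phone): category_id=NULL, no match -> dropped
  - product 3 (Mouse): category_id=4 -> matches Apparel
  - product 4 (Camera): category_id=1 -> matches Toys
So 1 of 4 rows is dropped.

SQL:
SELECT a.name, b.name AS category
FROM products a
INNER JOIN categories b ON a.category_id = b.id

Result:
name    | category
--------+---------
Charger | Toys    
Mouse   | Apparel 
Camera  | Toys    


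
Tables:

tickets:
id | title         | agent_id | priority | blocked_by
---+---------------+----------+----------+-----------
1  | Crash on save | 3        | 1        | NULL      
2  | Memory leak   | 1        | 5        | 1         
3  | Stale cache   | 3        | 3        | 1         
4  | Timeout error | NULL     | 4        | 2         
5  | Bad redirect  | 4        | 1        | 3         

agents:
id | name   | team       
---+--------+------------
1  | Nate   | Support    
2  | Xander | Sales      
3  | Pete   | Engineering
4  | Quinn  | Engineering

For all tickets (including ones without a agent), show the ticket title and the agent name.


LEFT JOIN keeps every row from tickets (the left table); where agent_id has no match in agents, the agent columns become NULL. Walk through each ticket:
  - ticket 1 (Crash on save): agent_id=3 -> matches Pete
  - ticket 2 (Memory leak): agent_id=1 -> matches Nate
  - ticket 3 (Stale cache): agent_id=3 -> matches Pete
  - ticket 4 (Timeout error): agent_id=NULL, no match -> kept with NULL
  - ticket 5 (Bad redirect): agent_id=4 -> matches Quinn
All 5 rows appear; 1 has NULL agent.

SQL:
SELECT a.title, b.name AS agent
FROM tickets a
LEFT JOIN agents b ON a.agent_id = b.id

Result:
title         | agent
--------------+------
Crash on save | Pete 
Memory leak   | Nate 
Stale cache   | Pete 
Timeout error | NULL 
Bad redirect  | Quinn


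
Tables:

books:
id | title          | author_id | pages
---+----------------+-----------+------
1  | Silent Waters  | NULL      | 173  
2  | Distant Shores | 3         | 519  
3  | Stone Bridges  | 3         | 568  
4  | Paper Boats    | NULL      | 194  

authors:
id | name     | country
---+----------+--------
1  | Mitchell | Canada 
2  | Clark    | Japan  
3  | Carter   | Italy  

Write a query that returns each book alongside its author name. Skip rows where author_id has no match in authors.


INNER JOIN keeps only books rows whose author_id matches an id in authors. Walk through each book:
  - book 1 (Silent Waters): author_id=NULL, no match -> dropped
  - book 2 (Distant Shores): author_id=3 -> matches Carter
  - book 3 (Stone Bridges): author_id=3 -> matches Carter
  - book 4 (Paper Boats): author_id=NULL, no match -> dropped
So 2 of 4 rows are dropped.

SQL:
SELECT a.title, b.name AS author
FROM books a
INNER JOIN authors b ON a.author_id = b.id

Result:
title          | author
---------------+-------
Distant Shores | Carter
Stone Bridges  | Carter


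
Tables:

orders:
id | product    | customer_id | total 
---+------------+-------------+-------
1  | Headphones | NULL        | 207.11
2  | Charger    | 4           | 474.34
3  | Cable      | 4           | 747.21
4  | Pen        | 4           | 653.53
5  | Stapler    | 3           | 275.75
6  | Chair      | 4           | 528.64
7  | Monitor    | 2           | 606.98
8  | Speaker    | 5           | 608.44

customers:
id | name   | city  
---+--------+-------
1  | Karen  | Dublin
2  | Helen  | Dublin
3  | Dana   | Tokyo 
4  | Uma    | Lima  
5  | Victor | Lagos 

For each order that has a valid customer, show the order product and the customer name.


INNER JOIN keeps only orders rows whose customer_id matches an id in customers. Walk through each order:
  - order 1 (Headphones): customer_id=NULL, no match -> dropped
  - order 2 (Charger): customer_id=4 -> matches Uma
  - order 3 (Cable): customer_id=4 -> matches Uma
  - order 4 (Pen): customer_id=4 -> matches Uma
  - order 5 (Stapler): customer_id=3 -> matches Dana
  - order 6 (Chair): customer_id=4 -> matches Uma
  - order 7 (Monitor): customer_id=2 -> matches Helen
  - order 8 (Speaker): customer_id=5 -> matches Victor
So 1 of 8 rows is dropped.

SQL:
SELECT a.product, b.name AS customer
FROM orders a
INNER JOIN customers b ON a.customer_id = b.id

Result:
product | customer
--------+---------
Charger | Uma     
Cable   | Uma     
Pen     | Uma     
Stapler | Dana    
Chair   | Uma     
Monitor | Helen   
Speaker | Victor  


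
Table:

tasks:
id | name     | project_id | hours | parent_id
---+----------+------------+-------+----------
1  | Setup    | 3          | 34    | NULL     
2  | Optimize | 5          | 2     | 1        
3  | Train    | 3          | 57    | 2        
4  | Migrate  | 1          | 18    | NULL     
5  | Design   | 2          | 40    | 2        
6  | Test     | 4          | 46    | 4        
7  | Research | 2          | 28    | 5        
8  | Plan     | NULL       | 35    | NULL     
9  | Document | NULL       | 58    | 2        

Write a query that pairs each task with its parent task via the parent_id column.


This is a self-join: tasks is joined to a second copy of itself, matching each row's parent_id to another row's id. Use LEFT JOIN so rows with parent_id=NULL are kept.
  - task 1 (Setup): parent_id=NULL -> NULL
  - task 2 (Optimize): parent_id=1 -> Setup
  - task 3 (Train): parent_id=2 -> Optimize
  - task 4 (Migrate): parent_id=NULL -> NULL
  - task 5 (Design): parent_id=2 -> Optimize
  - task 6 (Test): parent_id=4 -> Migrate
  - task 7 (Research): parent_id=5 -> Design
  - task 8 (Plan): parent_id=NULL -> NULL
  - task 9 (Document): parent_id=2 -> Optimize

SQL:
SELECT a.name AS item, b.name AS parent
FROM tasks a
LEFT JOIN tasks b ON a.parent_id = b.id

Result:
item     | parent  
---------+---------
Setup    | NULL    
Optimize | Setup   
Train    | Optimize
Migrate  | NULL    
Design   | Optimize
Test     | Migrate 
Research | Design  
Plan     | NULL    
Document | Optimize


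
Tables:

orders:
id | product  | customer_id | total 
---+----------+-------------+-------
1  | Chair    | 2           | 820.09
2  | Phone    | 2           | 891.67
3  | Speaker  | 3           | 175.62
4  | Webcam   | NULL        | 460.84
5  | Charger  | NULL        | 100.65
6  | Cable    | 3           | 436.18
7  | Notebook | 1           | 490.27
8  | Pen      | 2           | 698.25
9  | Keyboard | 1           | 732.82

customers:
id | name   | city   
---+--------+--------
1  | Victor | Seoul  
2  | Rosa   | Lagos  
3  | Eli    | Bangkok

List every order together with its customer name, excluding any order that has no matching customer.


INNER JOIN keeps only orders rows whose customer_id matches an id in customers. Walk through each order:
  - order 1 (Chair): customer_id=2 -> matches Rosa
  - order 2 (Phone): customer_id=2 -> matches Rosa
  - order 3 (Speaker): customer_id=3 -> matches Eli
  - order 4 (Webcam): customer_id=NULL, no match -> dropped
  - order 5 (Charger): customer_id=NULL, no match -> dropped
  - order 6 (Cable): customer_id=3 -> matches Eli
  - order 7 (Notebook): customer_id=1 -> matches Victor
  - order 8 (Pen): customer_id=2 -> matches Rosa
  - order 9 (Keyboard): customer_id=1 -> matches Victor
So 2 of 9 rows are dropped.

SQL:
SELECT a.product, b.name AS customer
FROM orders a
INNER JOIN customers b ON a.customer_id = b.id

Result:
product  | customer
---------+---------
Chair    | Rosa    
Phone    | Rosa    
Speaker  | Eli     
Cable    | Eli     
Notebook | Victor  
Pen      | Rosa    
Keyboard | Victor  


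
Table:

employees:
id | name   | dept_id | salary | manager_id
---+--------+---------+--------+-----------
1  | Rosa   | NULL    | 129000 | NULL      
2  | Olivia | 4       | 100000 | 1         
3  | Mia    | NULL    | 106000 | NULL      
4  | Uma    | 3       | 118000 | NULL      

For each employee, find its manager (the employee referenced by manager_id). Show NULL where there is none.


This is a self-join: employees is joined to a second copy of itself, matching each row's manager_id to another row's id. Use LEFT JOIN so rows with manager_id=NULL are kept.
  - employee 1 (Rosa): manager_id=NULL -> NULL
  - employee 2 (Olivia): manager_id=1 -> Rosa
  - employee 3 (Mia): manager_id=NULL -> NULL
  - employee 4 (Uma): manager_id=NULL -> NULL

SQL:
SELECT a.name AS item, b.name AS manager
FROM employees a
LEFT JOIN employees b ON a.manager_id = b.id

Result:
item   | manager
-------+--------
Rosa   | NULL   
Olivia | Rosa   
Mia    | NULL   
Uma    | NULL   
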